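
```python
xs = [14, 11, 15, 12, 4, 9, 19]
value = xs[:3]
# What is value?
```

xs has length 7. The slice xs[:3] selects indices [0, 1, 2] (0->14, 1->11, 2->15), giving [14, 11, 15].

[14, 11, 15]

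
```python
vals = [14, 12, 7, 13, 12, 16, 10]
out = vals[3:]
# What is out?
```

vals has length 7. The slice vals[3:] selects indices [3, 4, 5, 6] (3->13, 4->12, 5->16, 6->10), giving [13, 12, 16, 10].

[13, 12, 16, 10]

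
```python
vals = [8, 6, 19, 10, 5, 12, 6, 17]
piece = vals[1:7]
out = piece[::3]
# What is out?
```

vals has length 8. The slice vals[1:7] selects indices [1, 2, 3, 4, 5, 6] (1->6, 2->19, 3->10, 4->5, 5->12, 6->6), giving [6, 19, 10, 5, 12, 6]. So piece = [6, 19, 10, 5, 12, 6]. piece has length 6. The slice piece[::3] selects indices [0, 3] (0->6, 3->5), giving [6, 5].

[6, 5]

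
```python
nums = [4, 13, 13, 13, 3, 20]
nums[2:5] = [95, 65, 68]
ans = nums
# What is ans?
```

nums starts as [4, 13, 13, 13, 3, 20] (length 6). The slice nums[2:5] covers indices [2, 3, 4] with values [13, 13, 3]. Replacing that slice with [95, 65, 68] (same length) produces [4, 13, 95, 65, 68, 20].

[4, 13, 95, 65, 68, 20]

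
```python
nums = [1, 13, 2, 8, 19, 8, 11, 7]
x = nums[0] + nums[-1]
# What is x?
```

nums has length 8. nums[0] = 1.
nums has length 8. Negative index -1 maps to positive index 8 + (-1) = 7. nums[7] = 7.
Sum: 1 + 7 = 8.

8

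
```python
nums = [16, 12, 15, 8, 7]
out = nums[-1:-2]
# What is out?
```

nums has length 5. The slice nums[-1:-2] resolves to an empty index range, so the result is [].

[]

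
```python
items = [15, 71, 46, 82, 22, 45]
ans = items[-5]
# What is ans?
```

items has length 6. Negative index -5 maps to positive index 6 + (-5) = 1. items[1] = 71.

71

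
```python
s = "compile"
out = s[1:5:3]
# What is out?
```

s has length 7. The slice s[1:5:3] selects indices [1, 4] (1->'o', 4->'i'), giving 'oi'.

'oi'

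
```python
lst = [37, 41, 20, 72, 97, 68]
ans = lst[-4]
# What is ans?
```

lst has length 6. Negative index -4 maps to positive index 6 + (-4) = 2. lst[2] = 20.

20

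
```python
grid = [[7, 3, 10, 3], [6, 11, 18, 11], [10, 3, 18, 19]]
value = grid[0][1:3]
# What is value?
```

grid[0] = [7, 3, 10, 3]. grid[0] has length 4. The slice grid[0][1:3] selects indices [1, 2] (1->3, 2->10), giving [3, 10].

[3, 10]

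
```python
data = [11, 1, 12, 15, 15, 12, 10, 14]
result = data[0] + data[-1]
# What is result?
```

data has length 8. data[0] = 11.
data has length 8. Negative index -1 maps to positive index 8 + (-1) = 7. data[7] = 14.
Sum: 11 + 14 = 25.

25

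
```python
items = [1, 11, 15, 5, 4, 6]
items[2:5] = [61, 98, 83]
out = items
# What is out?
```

items starts as [1, 11, 15, 5, 4, 6] (length 6). The slice items[2:5] covers indices [2, 3, 4] with values [15, 5, 4]. Replacing that slice with [61, 98, 83] (same length) produces [1, 11, 61, 98, 83, 6].

[1, 11, 61, 98, 83, 6]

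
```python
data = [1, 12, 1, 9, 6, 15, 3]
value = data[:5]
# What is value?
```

data has length 7. The slice data[:5] selects indices [0, 1, 2, 3, 4] (0->1, 1->12, 2->1, 3->9, 4->6), giving [1, 12, 1, 9, 6].

[1, 12, 1, 9, 6]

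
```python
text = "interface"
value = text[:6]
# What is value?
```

text has length 9. The slice text[:6] selects indices [0, 1, 2, 3, 4, 5] (0->'i', 1->'n', 2->'t', 3->'e', 4->'r', 5->'f'), giving 'interf'.

'interf'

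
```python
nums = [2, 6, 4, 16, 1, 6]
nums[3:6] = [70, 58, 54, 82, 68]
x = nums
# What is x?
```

nums starts as [2, 6, 4, 16, 1, 6] (length 6). The slice nums[3:6] covers indices [3, 4, 5] with values [16, 1, 6]. Replacing that slice with [70, 58, 54, 82, 68] (different length) produces [2, 6, 4, 70, 58, 54, 82, 68].

[2, 6, 4, 70, 58, 54, 82, 68]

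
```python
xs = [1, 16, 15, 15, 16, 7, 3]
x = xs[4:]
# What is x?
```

xs has length 7. The slice xs[4:] selects indices [4, 5, 6] (4->16, 5->7, 6->3), giving [16, 7, 3].

[16, 7, 3]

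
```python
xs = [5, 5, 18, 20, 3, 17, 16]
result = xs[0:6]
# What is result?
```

xs has length 7. The slice xs[0:6] selects indices [0, 1, 2, 3, 4, 5] (0->5, 1->5, 2->18, 3->20, 4->3, 5->17), giving [5, 5, 18, 20, 3, 17].

[5, 5, 18, 20, 3, 17]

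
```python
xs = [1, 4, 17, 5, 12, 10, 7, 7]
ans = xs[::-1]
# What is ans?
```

xs has length 8. The slice xs[::-1] selects indices [7, 6, 5, 4, 3, 2, 1, 0] (7->7, 6->7, 5->10, 4->12, 3->5, 2->17, 1->4, 0->1), giving [7, 7, 10, 12, 5, 17, 4, 1].

[7, 7, 10, 12, 5, 17, 4, 1]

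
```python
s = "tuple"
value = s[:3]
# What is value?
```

s has length 5. The slice s[:3] selects indices [0, 1, 2] (0->'t', 1->'u', 2->'p'), giving 'tup'.

'tup'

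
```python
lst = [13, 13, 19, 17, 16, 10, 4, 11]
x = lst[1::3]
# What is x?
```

lst has length 8. The slice lst[1::3] selects indices [1, 4, 7] (1->13, 4->16, 7->11), giving [13, 16, 11].

[13, 16, 11]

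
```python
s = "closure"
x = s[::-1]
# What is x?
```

s has length 7. The slice s[::-1] selects indices [6, 5, 4, 3, 2, 1, 0] (6->'e', 5->'r', 4->'u', 3->'s', 2->'o', 1->'l', 0->'c'), giving 'erusolc'.

'erusolc'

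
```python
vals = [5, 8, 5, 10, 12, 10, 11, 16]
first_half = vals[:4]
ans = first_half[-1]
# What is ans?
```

vals has length 8. The slice vals[:4] selects indices [0, 1, 2, 3] (0->5, 1->8, 2->5, 3->10), giving [5, 8, 5, 10]. So first_half = [5, 8, 5, 10]. Then first_half[-1] = 10.

10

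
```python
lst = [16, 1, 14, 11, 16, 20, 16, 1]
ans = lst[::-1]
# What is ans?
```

lst has length 8. The slice lst[::-1] selects indices [7, 6, 5, 4, 3, 2, 1, 0] (7->1, 6->16, 5->20, 4->16, 3->11, 2->14, 1->1, 0->16), giving [1, 16, 20, 16, 11, 14, 1, 16].

[1, 16, 20, 16, 11, 14, 1, 16]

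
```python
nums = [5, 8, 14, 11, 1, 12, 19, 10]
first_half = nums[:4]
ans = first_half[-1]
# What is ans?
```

nums has length 8. The slice nums[:4] selects indices [0, 1, 2, 3] (0->5, 1->8, 2->14, 3->11), giving [5, 8, 14, 11]. So first_half = [5, 8, 14, 11]. Then first_half[-1] = 11.

11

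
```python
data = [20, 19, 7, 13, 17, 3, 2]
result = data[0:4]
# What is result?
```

data has length 7. The slice data[0:4] selects indices [0, 1, 2, 3] (0->20, 1->19, 2->7, 3->13), giving [20, 19, 7, 13].

[20, 19, 7, 13]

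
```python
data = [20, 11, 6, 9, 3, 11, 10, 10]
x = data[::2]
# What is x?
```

data has length 8. The slice data[::2] selects indices [0, 2, 4, 6] (0->20, 2->6, 4->3, 6->10), giving [20, 6, 3, 10].

[20, 6, 3, 10]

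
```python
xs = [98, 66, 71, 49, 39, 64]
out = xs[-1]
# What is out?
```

xs has length 6. Negative index -1 maps to positive index 6 + (-1) = 5. xs[5] = 64.

64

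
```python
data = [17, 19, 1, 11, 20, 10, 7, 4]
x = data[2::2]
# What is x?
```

data has length 8. The slice data[2::2] selects indices [2, 4, 6] (2->1, 4->20, 6->7), giving [1, 20, 7].

[1, 20, 7]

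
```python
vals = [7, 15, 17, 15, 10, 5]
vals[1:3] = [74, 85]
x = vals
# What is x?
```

vals starts as [7, 15, 17, 15, 10, 5] (length 6). The slice vals[1:3] covers indices [1, 2] with values [15, 17]. Replacing that slice with [74, 85] (same length) produces [7, 74, 85, 15, 10, 5].

[7, 74, 85, 15, 10, 5]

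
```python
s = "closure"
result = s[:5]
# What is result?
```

s has length 7. The slice s[:5] selects indices [0, 1, 2, 3, 4] (0->'c', 1->'l', 2->'o', 3->'s', 4->'u'), giving 'closu'.

'closu'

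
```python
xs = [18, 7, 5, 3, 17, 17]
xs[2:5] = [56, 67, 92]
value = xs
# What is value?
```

xs starts as [18, 7, 5, 3, 17, 17] (length 6). The slice xs[2:5] covers indices [2, 3, 4] with values [5, 3, 17]. Replacing that slice with [56, 67, 92] (same length) produces [18, 7, 56, 67, 92, 17].

[18, 7, 56, 67, 92, 17]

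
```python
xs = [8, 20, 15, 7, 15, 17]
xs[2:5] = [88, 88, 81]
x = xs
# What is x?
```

xs starts as [8, 20, 15, 7, 15, 17] (length 6). The slice xs[2:5] covers indices [2, 3, 4] with values [15, 7, 15]. Replacing that slice with [88, 88, 81] (same length) produces [8, 20, 88, 88, 81, 17].

[8, 20, 88, 88, 81, 17]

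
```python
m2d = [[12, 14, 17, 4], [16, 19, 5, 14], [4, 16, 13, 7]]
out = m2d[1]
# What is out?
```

m2d has 3 rows. Row 1 is [16, 19, 5, 14].

[16, 19, 5, 14]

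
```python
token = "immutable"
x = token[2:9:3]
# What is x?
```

token has length 9. The slice token[2:9:3] selects indices [2, 5, 8] (2->'m', 5->'a', 8->'e'), giving 'mae'.

'mae'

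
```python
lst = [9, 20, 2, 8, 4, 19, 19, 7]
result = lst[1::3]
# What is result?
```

lst has length 8. The slice lst[1::3] selects indices [1, 4, 7] (1->20, 4->4, 7->7), giving [20, 4, 7].

[20, 4, 7]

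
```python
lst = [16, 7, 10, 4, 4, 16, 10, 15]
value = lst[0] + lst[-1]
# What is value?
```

lst has length 8. lst[0] = 16.
lst has length 8. Negative index -1 maps to positive index 8 + (-1) = 7. lst[7] = 15.
Sum: 16 + 15 = 31.

31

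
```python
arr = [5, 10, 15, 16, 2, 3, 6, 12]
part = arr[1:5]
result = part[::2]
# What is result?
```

arr has length 8. The slice arr[1:5] selects indices [1, 2, 3, 4] (1->10, 2->15, 3->16, 4->2), giving [10, 15, 16, 2]. So part = [10, 15, 16, 2]. part has length 4. The slice part[::2] selects indices [0, 2] (0->10, 2->16), giving [10, 16].

[10, 16]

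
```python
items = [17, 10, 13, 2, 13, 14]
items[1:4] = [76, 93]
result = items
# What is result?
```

items starts as [17, 10, 13, 2, 13, 14] (length 6). The slice items[1:4] covers indices [1, 2, 3] with values [10, 13, 2]. Replacing that slice with [76, 93] (different length) produces [17, 76, 93, 13, 14].

[17, 76, 93, 13, 14]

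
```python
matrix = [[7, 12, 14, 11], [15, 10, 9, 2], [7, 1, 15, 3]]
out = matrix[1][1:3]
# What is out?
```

matrix[1] = [15, 10, 9, 2]. matrix[1] has length 4. The slice matrix[1][1:3] selects indices [1, 2] (1->10, 2->9), giving [10, 9].

[10, 9]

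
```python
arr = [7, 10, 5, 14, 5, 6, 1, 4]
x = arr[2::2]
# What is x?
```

arr has length 8. The slice arr[2::2] selects indices [2, 4, 6] (2->5, 4->5, 6->1), giving [5, 5, 1].

[5, 5, 1]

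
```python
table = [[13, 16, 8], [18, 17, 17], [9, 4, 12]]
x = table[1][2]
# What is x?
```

table[1] = [18, 17, 17]. Taking column 2 of that row yields 17.

17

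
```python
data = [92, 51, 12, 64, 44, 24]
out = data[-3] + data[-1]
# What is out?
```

data has length 6. Negative index -3 maps to positive index 6 + (-3) = 3. data[3] = 64.
data has length 6. Negative index -1 maps to positive index 6 + (-1) = 5. data[5] = 24.
Sum: 64 + 24 = 88.

88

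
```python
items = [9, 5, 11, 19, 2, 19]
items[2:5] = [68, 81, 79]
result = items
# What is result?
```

items starts as [9, 5, 11, 19, 2, 19] (length 6). The slice items[2:5] covers indices [2, 3, 4] with values [11, 19, 2]. Replacing that slice with [68, 81, 79] (same length) produces [9, 5, 68, 81, 79, 19].

[9, 5, 68, 81, 79, 19]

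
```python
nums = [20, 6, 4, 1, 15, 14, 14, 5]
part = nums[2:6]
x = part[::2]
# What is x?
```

nums has length 8. The slice nums[2:6] selects indices [2, 3, 4, 5] (2->4, 3->1, 4->15, 5->14), giving [4, 1, 15, 14]. So part = [4, 1, 15, 14]. part has length 4. The slice part[::2] selects indices [0, 2] (0->4, 2->15), giving [4, 15].

[4, 15]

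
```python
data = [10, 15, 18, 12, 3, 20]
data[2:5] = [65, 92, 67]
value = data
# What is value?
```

data starts as [10, 15, 18, 12, 3, 20] (length 6). The slice data[2:5] covers indices [2, 3, 4] with values [18, 12, 3]. Replacing that slice with [65, 92, 67] (same length) produces [10, 15, 65, 92, 67, 20].

[10, 15, 65, 92, 67, 20]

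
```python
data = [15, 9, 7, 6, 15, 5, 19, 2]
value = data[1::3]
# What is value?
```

data has length 8. The slice data[1::3] selects indices [1, 4, 7] (1->9, 4->15, 7->2), giving [9, 15, 2].

[9, 15, 2]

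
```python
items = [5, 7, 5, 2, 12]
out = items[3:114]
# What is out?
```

items has length 5. The slice items[3:114] selects indices [3, 4] (3->2, 4->12), giving [2, 12].

[2, 12]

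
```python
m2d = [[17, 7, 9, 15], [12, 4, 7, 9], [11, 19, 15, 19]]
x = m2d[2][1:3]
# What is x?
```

m2d[2] = [11, 19, 15, 19]. m2d[2] has length 4. The slice m2d[2][1:3] selects indices [1, 2] (1->19, 2->15), giving [19, 15].

[19, 15]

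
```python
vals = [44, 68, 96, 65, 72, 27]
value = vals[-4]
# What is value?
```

vals has length 6. Negative index -4 maps to positive index 6 + (-4) = 2. vals[2] = 96.

96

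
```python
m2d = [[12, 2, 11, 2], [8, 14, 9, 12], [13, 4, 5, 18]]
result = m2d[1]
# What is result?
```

m2d has 3 rows. Row 1 is [8, 14, 9, 12].

[8, 14, 9, 12]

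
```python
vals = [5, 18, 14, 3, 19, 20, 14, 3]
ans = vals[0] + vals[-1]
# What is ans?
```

vals has length 8. vals[0] = 5.
vals has length 8. Negative index -1 maps to positive index 8 + (-1) = 7. vals[7] = 3.
Sum: 5 + 3 = 8.

8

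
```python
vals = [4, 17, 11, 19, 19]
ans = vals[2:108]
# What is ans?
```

vals has length 5. The slice vals[2:108] selects indices [2, 3, 4] (2->11, 3->19, 4->19), giving [11, 19, 19].

[11, 19, 19]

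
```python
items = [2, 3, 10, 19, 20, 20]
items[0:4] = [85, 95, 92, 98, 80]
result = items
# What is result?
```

items starts as [2, 3, 10, 19, 20, 20] (length 6). The slice items[0:4] covers indices [0, 1, 2, 3] with values [2, 3, 10, 19]. Replacing that slice with [85, 95, 92, 98, 80] (different length) produces [85, 95, 92, 98, 80, 20, 20].

[85, 95, 92, 98, 80, 20, 20]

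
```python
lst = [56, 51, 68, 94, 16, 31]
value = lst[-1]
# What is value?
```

lst has length 6. Negative index -1 maps to positive index 6 + (-1) = 5. lst[5] = 31.

31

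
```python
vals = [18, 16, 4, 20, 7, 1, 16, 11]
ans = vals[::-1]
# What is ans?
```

vals has length 8. The slice vals[::-1] selects indices [7, 6, 5, 4, 3, 2, 1, 0] (7->11, 6->16, 5->1, 4->7, 3->20, 2->4, 1->16, 0->18), giving [11, 16, 1, 7, 20, 4, 16, 18].

[11, 16, 1, 7, 20, 4, 16, 18]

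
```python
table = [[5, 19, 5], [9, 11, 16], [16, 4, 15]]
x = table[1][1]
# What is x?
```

table[1] = [9, 11, 16]. Taking column 1 of that row yields 11.

11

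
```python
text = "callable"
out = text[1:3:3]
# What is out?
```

text has length 8. The slice text[1:3:3] selects indices [1] (1->'a'), giving 'a'.

'a'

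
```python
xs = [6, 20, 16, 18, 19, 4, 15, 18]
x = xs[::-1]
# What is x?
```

xs has length 8. The slice xs[::-1] selects indices [7, 6, 5, 4, 3, 2, 1, 0] (7->18, 6->15, 5->4, 4->19, 3->18, 2->16, 1->20, 0->6), giving [18, 15, 4, 19, 18, 16, 20, 6].

[18, 15, 4, 19, 18, 16, 20, 6]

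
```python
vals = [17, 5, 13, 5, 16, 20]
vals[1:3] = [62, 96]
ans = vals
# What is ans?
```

vals starts as [17, 5, 13, 5, 16, 20] (length 6). The slice vals[1:3] covers indices [1, 2] with values [5, 13]. Replacing that slice with [62, 96] (same length) produces [17, 62, 96, 5, 16, 20].

[17, 62, 96, 5, 16, 20]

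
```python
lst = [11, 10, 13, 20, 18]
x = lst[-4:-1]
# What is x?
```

lst has length 5. The slice lst[-4:-1] selects indices [1, 2, 3] (1->10, 2->13, 3->20), giving [10, 13, 20].

[10, 13, 20]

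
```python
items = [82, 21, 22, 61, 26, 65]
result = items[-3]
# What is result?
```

items has length 6. Negative index -3 maps to positive index 6 + (-3) = 3. items[3] = 61.

61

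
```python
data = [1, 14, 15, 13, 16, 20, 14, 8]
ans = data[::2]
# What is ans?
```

data has length 8. The slice data[::2] selects indices [0, 2, 4, 6] (0->1, 2->15, 4->16, 6->14), giving [1, 15, 16, 14].

[1, 15, 16, 14]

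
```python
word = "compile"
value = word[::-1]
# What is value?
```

word has length 7. The slice word[::-1] selects indices [6, 5, 4, 3, 2, 1, 0] (6->'e', 5->'l', 4->'i', 3->'p', 2->'m', 1->'o', 0->'c'), giving 'elipmoc'.

'elipmoc'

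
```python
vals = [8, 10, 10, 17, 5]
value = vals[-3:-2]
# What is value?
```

vals has length 5. The slice vals[-3:-2] selects indices [2] (2->10), giving [10].

[10]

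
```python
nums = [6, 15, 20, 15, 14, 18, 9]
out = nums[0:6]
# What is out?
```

nums has length 7. The slice nums[0:6] selects indices [0, 1, 2, 3, 4, 5] (0->6, 1->15, 2->20, 3->15, 4->14, 5->18), giving [6, 15, 20, 15, 14, 18].

[6, 15, 20, 15, 14, 18]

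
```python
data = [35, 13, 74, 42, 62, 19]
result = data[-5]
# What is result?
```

data has length 6. Negative index -5 maps to positive index 6 + (-5) = 1. data[1] = 13.

13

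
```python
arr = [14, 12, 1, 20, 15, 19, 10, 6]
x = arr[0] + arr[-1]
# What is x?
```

arr has length 8. arr[0] = 14.
arr has length 8. Negative index -1 maps to positive index 8 + (-1) = 7. arr[7] = 6.
Sum: 14 + 6 = 20.

20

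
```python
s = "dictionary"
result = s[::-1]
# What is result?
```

s has length 10. The slice s[::-1] selects indices [9, 8, 7, 6, 5, 4, 3, 2, 1, 0] (9->'y', 8->'r', 7->'a', 6->'n', 5->'o', 4->'i', 3->'t', 2->'c', 1->'i', 0->'d'), giving 'yranoitcid'.

'yranoitcid'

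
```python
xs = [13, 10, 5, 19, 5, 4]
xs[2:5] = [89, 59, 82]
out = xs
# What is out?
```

xs starts as [13, 10, 5, 19, 5, 4] (length 6). The slice xs[2:5] covers indices [2, 3, 4] with values [5, 19, 5]. Replacing that slice with [89, 59, 82] (same length) produces [13, 10, 89, 59, 82, 4].

[13, 10, 89, 59, 82, 4]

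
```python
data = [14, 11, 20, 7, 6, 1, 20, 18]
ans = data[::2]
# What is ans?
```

data has length 8. The slice data[::2] selects indices [0, 2, 4, 6] (0->14, 2->20, 4->6, 6->20), giving [14, 20, 6, 20].

[14, 20, 6, 20]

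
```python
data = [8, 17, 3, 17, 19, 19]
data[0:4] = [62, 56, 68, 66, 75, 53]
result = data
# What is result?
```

data starts as [8, 17, 3, 17, 19, 19] (length 6). The slice data[0:4] covers indices [0, 1, 2, 3] with values [8, 17, 3, 17]. Replacing that slice with [62, 56, 68, 66, 75, 53] (different length) produces [62, 56, 68, 66, 75, 53, 19, 19].

[62, 56, 68, 66, 75, 53, 19, 19]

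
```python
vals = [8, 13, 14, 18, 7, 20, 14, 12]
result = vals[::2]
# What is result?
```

vals has length 8. The slice vals[::2] selects indices [0, 2, 4, 6] (0->8, 2->14, 4->7, 6->14), giving [8, 14, 7, 14].

[8, 14, 7, 14]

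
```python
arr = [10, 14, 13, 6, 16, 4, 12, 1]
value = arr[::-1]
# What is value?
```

arr has length 8. The slice arr[::-1] selects indices [7, 6, 5, 4, 3, 2, 1, 0] (7->1, 6->12, 5->4, 4->16, 3->6, 2->13, 1->14, 0->10), giving [1, 12, 4, 16, 6, 13, 14, 10].

[1, 12, 4, 16, 6, 13, 14, 10]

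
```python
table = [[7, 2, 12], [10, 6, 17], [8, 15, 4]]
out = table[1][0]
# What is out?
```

table[1] = [10, 6, 17]. Taking column 0 of that row yields 10.

10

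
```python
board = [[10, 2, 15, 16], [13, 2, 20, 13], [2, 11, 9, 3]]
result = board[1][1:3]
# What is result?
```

board[1] = [13, 2, 20, 13]. board[1] has length 4. The slice board[1][1:3] selects indices [1, 2] (1->2, 2->20), giving [2, 20].

[2, 20]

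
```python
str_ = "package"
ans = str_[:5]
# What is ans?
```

str_ has length 7. The slice str_[:5] selects indices [0, 1, 2, 3, 4] (0->'p', 1->'a', 2->'c', 3->'k', 4->'a'), giving 'packa'.

'packa'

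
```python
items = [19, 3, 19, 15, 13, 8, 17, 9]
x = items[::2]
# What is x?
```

items has length 8. The slice items[::2] selects indices [0, 2, 4, 6] (0->19, 2->19, 4->13, 6->17), giving [19, 19, 13, 17].

[19, 19, 13, 17]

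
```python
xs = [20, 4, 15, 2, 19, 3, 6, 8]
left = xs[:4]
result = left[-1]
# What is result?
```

xs has length 8. The slice xs[:4] selects indices [0, 1, 2, 3] (0->20, 1->4, 2->15, 3->2), giving [20, 4, 15, 2]. So left = [20, 4, 15, 2]. Then left[-1] = 2.

2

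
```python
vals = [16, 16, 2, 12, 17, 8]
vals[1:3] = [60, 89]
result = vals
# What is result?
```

vals starts as [16, 16, 2, 12, 17, 8] (length 6). The slice vals[1:3] covers indices [1, 2] with values [16, 2]. Replacing that slice with [60, 89] (same length) produces [16, 60, 89, 12, 17, 8].

[16, 60, 89, 12, 17, 8]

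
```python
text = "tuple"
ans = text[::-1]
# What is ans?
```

text has length 5. The slice text[::-1] selects indices [4, 3, 2, 1, 0] (4->'e', 3->'l', 2->'p', 1->'u', 0->'t'), giving 'elput'.

'elput'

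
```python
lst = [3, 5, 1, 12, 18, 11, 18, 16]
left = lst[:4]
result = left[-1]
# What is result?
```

lst has length 8. The slice lst[:4] selects indices [0, 1, 2, 3] (0->3, 1->5, 2->1, 3->12), giving [3, 5, 1, 12]. So left = [3, 5, 1, 12]. Then left[-1] = 12.

12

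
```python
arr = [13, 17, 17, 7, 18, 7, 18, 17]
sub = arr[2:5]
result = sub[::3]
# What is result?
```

arr has length 8. The slice arr[2:5] selects indices [2, 3, 4] (2->17, 3->7, 4->18), giving [17, 7, 18]. So sub = [17, 7, 18]. sub has length 3. The slice sub[::3] selects indices [0] (0->17), giving [17].

[17]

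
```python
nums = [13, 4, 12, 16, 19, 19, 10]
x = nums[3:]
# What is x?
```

nums has length 7. The slice nums[3:] selects indices [3, 4, 5, 6] (3->16, 4->19, 5->19, 6->10), giving [16, 19, 19, 10].

[16, 19, 19, 10]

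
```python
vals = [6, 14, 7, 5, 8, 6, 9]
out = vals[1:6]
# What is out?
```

vals has length 7. The slice vals[1:6] selects indices [1, 2, 3, 4, 5] (1->14, 2->7, 3->5, 4->8, 5->6), giving [14, 7, 5, 8, 6].

[14, 7, 5, 8, 6]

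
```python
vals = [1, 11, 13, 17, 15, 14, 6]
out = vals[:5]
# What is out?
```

vals has length 7. The slice vals[:5] selects indices [0, 1, 2, 3, 4] (0->1, 1->11, 2->13, 3->17, 4->15), giving [1, 11, 13, 17, 15].

[1, 11, 13, 17, 15]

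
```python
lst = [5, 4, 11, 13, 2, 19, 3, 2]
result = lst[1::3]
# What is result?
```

lst has length 8. The slice lst[1::3] selects indices [1, 4, 7] (1->4, 4->2, 7->2), giving [4, 2, 2].

[4, 2, 2]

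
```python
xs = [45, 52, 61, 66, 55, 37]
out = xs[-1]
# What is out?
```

xs has length 6. Negative index -1 maps to positive index 6 + (-1) = 5. xs[5] = 37.

37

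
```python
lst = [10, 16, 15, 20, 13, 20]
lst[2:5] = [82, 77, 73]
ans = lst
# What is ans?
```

lst starts as [10, 16, 15, 20, 13, 20] (length 6). The slice lst[2:5] covers indices [2, 3, 4] with values [15, 20, 13]. Replacing that slice with [82, 77, 73] (same length) produces [10, 16, 82, 77, 73, 20].

[10, 16, 82, 77, 73, 20]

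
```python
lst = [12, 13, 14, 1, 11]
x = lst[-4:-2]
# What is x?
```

lst has length 5. The slice lst[-4:-2] selects indices [1, 2] (1->13, 2->14), giving [13, 14].

[13, 14]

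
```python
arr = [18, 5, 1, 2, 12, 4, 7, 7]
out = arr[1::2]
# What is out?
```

arr has length 8. The slice arr[1::2] selects indices [1, 3, 5, 7] (1->5, 3->2, 5->4, 7->7), giving [5, 2, 4, 7].

[5, 2, 4, 7]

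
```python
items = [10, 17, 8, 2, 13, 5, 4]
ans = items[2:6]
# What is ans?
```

items has length 7. The slice items[2:6] selects indices [2, 3, 4, 5] (2->8, 3->2, 4->13, 5->5), giving [8, 2, 13, 5].

[8, 2, 13, 5]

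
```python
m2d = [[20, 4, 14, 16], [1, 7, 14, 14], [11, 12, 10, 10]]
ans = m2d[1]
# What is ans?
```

m2d has 3 rows. Row 1 is [1, 7, 14, 14].

[1, 7, 14, 14]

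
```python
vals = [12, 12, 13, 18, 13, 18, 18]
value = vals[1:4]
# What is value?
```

vals has length 7. The slice vals[1:4] selects indices [1, 2, 3] (1->12, 2->13, 3->18), giving [12, 13, 18].

[12, 13, 18]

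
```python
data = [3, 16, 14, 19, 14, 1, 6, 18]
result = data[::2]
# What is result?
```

data has length 8. The slice data[::2] selects indices [0, 2, 4, 6] (0->3, 2->14, 4->14, 6->6), giving [3, 14, 14, 6].

[3, 14, 14, 6]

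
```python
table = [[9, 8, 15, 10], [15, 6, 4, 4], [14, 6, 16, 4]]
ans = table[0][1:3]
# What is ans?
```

table[0] = [9, 8, 15, 10]. table[0] has length 4. The slice table[0][1:3] selects indices [1, 2] (1->8, 2->15), giving [8, 15].

[8, 15]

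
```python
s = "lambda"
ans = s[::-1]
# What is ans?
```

s has length 6. The slice s[::-1] selects indices [5, 4, 3, 2, 1, 0] (5->'a', 4->'d', 3->'b', 2->'m', 1->'a', 0->'l'), giving 'adbmal'.

'adbmal'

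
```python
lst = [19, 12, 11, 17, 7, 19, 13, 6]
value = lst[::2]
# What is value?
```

lst has length 8. The slice lst[::2] selects indices [0, 2, 4, 6] (0->19, 2->11, 4->7, 6->13), giving [19, 11, 7, 13].

[19, 11, 7, 13]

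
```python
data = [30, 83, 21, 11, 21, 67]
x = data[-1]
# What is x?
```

data has length 6. Negative index -1 maps to positive index 6 + (-1) = 5. data[5] = 67.

67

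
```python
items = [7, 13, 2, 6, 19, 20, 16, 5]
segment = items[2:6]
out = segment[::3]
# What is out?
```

items has length 8. The slice items[2:6] selects indices [2, 3, 4, 5] (2->2, 3->6, 4->19, 5->20), giving [2, 6, 19, 20]. So segment = [2, 6, 19, 20]. segment has length 4. The slice segment[::3] selects indices [0, 3] (0->2, 3->20), giving [2, 20].

[2, 20]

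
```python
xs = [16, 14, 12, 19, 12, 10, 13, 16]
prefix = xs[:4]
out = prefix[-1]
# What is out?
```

xs has length 8. The slice xs[:4] selects indices [0, 1, 2, 3] (0->16, 1->14, 2->12, 3->19), giving [16, 14, 12, 19]. So prefix = [16, 14, 12, 19]. Then prefix[-1] = 19.

19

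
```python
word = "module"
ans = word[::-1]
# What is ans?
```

word has length 6. The slice word[::-1] selects indices [5, 4, 3, 2, 1, 0] (5->'e', 4->'l', 3->'u', 2->'d', 1->'o', 0->'m'), giving 'eludom'.

'eludom'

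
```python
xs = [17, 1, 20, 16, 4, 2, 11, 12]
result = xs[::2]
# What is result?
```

xs has length 8. The slice xs[::2] selects indices [0, 2, 4, 6] (0->17, 2->20, 4->4, 6->11), giving [17, 20, 4, 11].

[17, 20, 4, 11]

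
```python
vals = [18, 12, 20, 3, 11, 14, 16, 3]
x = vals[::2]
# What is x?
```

vals has length 8. The slice vals[::2] selects indices [0, 2, 4, 6] (0->18, 2->20, 4->11, 6->16), giving [18, 20, 11, 16].

[18, 20, 11, 16]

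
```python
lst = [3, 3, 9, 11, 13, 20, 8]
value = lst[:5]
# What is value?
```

lst has length 7. The slice lst[:5] selects indices [0, 1, 2, 3, 4] (0->3, 1->3, 2->9, 3->11, 4->13), giving [3, 3, 9, 11, 13].

[3, 3, 9, 11, 13]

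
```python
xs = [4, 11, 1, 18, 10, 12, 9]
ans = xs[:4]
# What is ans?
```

xs has length 7. The slice xs[:4] selects indices [0, 1, 2, 3] (0->4, 1->11, 2->1, 3->18), giving [4, 11, 1, 18].

[4, 11, 1, 18]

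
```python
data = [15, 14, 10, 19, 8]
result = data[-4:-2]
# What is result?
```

data has length 5. The slice data[-4:-2] selects indices [1, 2] (1->14, 2->10), giving [14, 10].

[14, 10]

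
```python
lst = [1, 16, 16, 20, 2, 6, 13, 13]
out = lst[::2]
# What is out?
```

lst has length 8. The slice lst[::2] selects indices [0, 2, 4, 6] (0->1, 2->16, 4->2, 6->13), giving [1, 16, 2, 13].

[1, 16, 2, 13]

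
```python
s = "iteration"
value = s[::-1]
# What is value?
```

s has length 9. The slice s[::-1] selects indices [8, 7, 6, 5, 4, 3, 2, 1, 0] (8->'n', 7->'o', 6->'i', 5->'t', 4->'a', 3->'r', 2->'e', 1->'t', 0->'i'), giving 'noitareti'.

'noitareti'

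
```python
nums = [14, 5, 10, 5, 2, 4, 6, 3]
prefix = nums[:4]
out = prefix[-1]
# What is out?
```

nums has length 8. The slice nums[:4] selects indices [0, 1, 2, 3] (0->14, 1->5, 2->10, 3->5), giving [14, 5, 10, 5]. So prefix = [14, 5, 10, 5]. Then prefix[-1] = 5.

5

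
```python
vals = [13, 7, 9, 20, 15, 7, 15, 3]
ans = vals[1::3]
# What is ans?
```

vals has length 8. The slice vals[1::3] selects indices [1, 4, 7] (1->7, 4->15, 7->3), giving [7, 15, 3].

[7, 15, 3]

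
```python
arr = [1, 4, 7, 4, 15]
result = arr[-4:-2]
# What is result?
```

arr has length 5. The slice arr[-4:-2] selects indices [1, 2] (1->4, 2->7), giving [4, 7].

[4, 7]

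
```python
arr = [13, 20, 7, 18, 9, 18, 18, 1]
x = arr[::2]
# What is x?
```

arr has length 8. The slice arr[::2] selects indices [0, 2, 4, 6] (0->13, 2->7, 4->9, 6->18), giving [13, 7, 9, 18].

[13, 7, 9, 18]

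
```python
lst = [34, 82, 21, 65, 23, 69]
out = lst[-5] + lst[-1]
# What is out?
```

lst has length 6. Negative index -5 maps to positive index 6 + (-5) = 1. lst[1] = 82.
lst has length 6. Negative index -1 maps to positive index 6 + (-1) = 5. lst[5] = 69.
Sum: 82 + 69 = 151.

151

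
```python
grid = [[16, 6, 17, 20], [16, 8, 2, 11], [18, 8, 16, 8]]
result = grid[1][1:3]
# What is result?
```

grid[1] = [16, 8, 2, 11]. grid[1] has length 4. The slice grid[1][1:3] selects indices [1, 2] (1->8, 2->2), giving [8, 2].

[8, 2]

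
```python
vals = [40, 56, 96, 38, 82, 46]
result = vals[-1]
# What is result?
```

vals has length 6. Negative index -1 maps to positive index 6 + (-1) = 5. vals[5] = 46.

46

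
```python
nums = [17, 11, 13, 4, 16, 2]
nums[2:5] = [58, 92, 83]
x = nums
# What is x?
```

nums starts as [17, 11, 13, 4, 16, 2] (length 6). The slice nums[2:5] covers indices [2, 3, 4] with values [13, 4, 16]. Replacing that slice with [58, 92, 83] (same length) produces [17, 11, 58, 92, 83, 2].

[17, 11, 58, 92, 83, 2]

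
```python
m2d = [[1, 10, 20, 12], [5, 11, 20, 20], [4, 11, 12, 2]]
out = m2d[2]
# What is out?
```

m2d has 3 rows. Row 2 is [4, 11, 12, 2].

[4, 11, 12, 2]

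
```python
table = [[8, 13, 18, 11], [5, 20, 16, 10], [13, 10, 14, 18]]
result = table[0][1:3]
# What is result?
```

table[0] = [8, 13, 18, 11]. table[0] has length 4. The slice table[0][1:3] selects indices [1, 2] (1->13, 2->18), giving [13, 18].

[13, 18]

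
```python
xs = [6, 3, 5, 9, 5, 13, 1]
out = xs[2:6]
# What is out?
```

xs has length 7. The slice xs[2:6] selects indices [2, 3, 4, 5] (2->5, 3->9, 4->5, 5->13), giving [5, 9, 5, 13].

[5, 9, 5, 13]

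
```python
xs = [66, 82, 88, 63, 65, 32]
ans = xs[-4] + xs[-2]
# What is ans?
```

xs has length 6. Negative index -4 maps to positive index 6 + (-4) = 2. xs[2] = 88.
xs has length 6. Negative index -2 maps to positive index 6 + (-2) = 4. xs[4] = 65.
Sum: 88 + 65 = 153.

153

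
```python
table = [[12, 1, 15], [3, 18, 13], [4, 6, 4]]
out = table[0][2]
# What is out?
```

table[0] = [12, 1, 15]. Taking column 2 of that row yields 15.

15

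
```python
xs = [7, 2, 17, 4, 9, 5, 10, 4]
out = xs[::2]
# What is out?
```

xs has length 8. The slice xs[::2] selects indices [0, 2, 4, 6] (0->7, 2->17, 4->9, 6->10), giving [7, 17, 9, 10].

[7, 17, 9, 10]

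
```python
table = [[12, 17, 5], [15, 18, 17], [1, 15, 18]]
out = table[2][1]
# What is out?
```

table[2] = [1, 15, 18]. Taking column 1 of that row yields 15.

15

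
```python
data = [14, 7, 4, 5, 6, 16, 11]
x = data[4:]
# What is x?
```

data has length 7. The slice data[4:] selects indices [4, 5, 6] (4->6, 5->16, 6->11), giving [6, 16, 11].

[6, 16, 11]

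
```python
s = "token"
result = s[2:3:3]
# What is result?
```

s has length 5. The slice s[2:3:3] selects indices [2] (2->'k'), giving 'k'.

'k'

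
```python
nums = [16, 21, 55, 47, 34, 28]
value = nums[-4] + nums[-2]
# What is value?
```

nums has length 6. Negative index -4 maps to positive index 6 + (-4) = 2. nums[2] = 55.
nums has length 6. Negative index -2 maps to positive index 6 + (-2) = 4. nums[4] = 34.
Sum: 55 + 34 = 89.

89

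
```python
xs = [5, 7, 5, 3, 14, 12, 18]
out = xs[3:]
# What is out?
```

xs has length 7. The slice xs[3:] selects indices [3, 4, 5, 6] (3->3, 4->14, 5->12, 6->18), giving [3, 14, 12, 18].

[3, 14, 12, 18]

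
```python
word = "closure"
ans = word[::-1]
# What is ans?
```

word has length 7. The slice word[::-1] selects indices [6, 5, 4, 3, 2, 1, 0] (6->'e', 5->'r', 4->'u', 3->'s', 2->'o', 1->'l', 0->'c'), giving 'erusolc'.

'erusolc'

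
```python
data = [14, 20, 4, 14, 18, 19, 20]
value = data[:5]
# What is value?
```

data has length 7. The slice data[:5] selects indices [0, 1, 2, 3, 4] (0->14, 1->20, 2->4, 3->14, 4->18), giving [14, 20, 4, 14, 18].

[14, 20, 4, 14, 18]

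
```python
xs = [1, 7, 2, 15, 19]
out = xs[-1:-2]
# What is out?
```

xs has length 5. The slice xs[-1:-2] resolves to an empty index range, so the result is [].

[]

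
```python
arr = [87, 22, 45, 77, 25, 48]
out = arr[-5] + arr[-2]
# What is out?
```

arr has length 6. Negative index -5 maps to positive index 6 + (-5) = 1. arr[1] = 22.
arr has length 6. Negative index -2 maps to positive index 6 + (-2) = 4. arr[4] = 25.
Sum: 22 + 25 = 47.

47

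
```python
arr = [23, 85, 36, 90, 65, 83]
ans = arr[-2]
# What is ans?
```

arr has length 6. Negative index -2 maps to positive index 6 + (-2) = 4. arr[4] = 65.

65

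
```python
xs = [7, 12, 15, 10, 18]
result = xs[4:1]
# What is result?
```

xs has length 5. The slice xs[4:1] resolves to an empty index range, so the result is [].

[]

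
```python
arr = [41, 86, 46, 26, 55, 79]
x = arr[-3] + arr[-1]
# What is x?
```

arr has length 6. Negative index -3 maps to positive index 6 + (-3) = 3. arr[3] = 26.
arr has length 6. Negative index -1 maps to positive index 6 + (-1) = 5. arr[5] = 79.
Sum: 26 + 79 = 105.

105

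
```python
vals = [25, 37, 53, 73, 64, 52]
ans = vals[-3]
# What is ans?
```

vals has length 6. Negative index -3 maps to positive index 6 + (-3) = 3. vals[3] = 73.

73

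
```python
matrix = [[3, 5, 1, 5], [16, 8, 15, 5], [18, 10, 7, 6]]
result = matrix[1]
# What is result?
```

matrix has 3 rows. Row 1 is [16, 8, 15, 5].

[16, 8, 15, 5]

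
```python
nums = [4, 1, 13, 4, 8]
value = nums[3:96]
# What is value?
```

nums has length 5. The slice nums[3:96] selects indices [3, 4] (3->4, 4->8), giving [4, 8].

[4, 8]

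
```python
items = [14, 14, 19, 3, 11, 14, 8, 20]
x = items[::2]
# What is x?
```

items has length 8. The slice items[::2] selects indices [0, 2, 4, 6] (0->14, 2->19, 4->11, 6->8), giving [14, 19, 11, 8].

[14, 19, 11, 8]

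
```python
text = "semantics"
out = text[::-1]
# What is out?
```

text has length 9. The slice text[::-1] selects indices [8, 7, 6, 5, 4, 3, 2, 1, 0] (8->'s', 7->'c', 6->'i', 5->'t', 4->'n', 3->'a', 2->'m', 1->'e', 0->'s'), giving 'scitnames'.

'scitnames'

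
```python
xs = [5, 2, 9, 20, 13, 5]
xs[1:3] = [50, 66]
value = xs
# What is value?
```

xs starts as [5, 2, 9, 20, 13, 5] (length 6). The slice xs[1:3] covers indices [1, 2] with values [2, 9]. Replacing that slice with [50, 66] (same length) produces [5, 50, 66, 20, 13, 5].

[5, 50, 66, 20, 13, 5]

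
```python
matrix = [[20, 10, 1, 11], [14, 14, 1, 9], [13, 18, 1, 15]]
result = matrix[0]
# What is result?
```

matrix has 3 rows. Row 0 is [20, 10, 1, 11].

[20, 10, 1, 11]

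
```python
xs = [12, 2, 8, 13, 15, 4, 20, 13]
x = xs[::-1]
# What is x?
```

xs has length 8. The slice xs[::-1] selects indices [7, 6, 5, 4, 3, 2, 1, 0] (7->13, 6->20, 5->4, 4->15, 3->13, 2->8, 1->2, 0->12), giving [13, 20, 4, 15, 13, 8, 2, 12].

[13, 20, 4, 15, 13, 8, 2, 12]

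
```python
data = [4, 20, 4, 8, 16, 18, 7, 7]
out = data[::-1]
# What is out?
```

data has length 8. The slice data[::-1] selects indices [7, 6, 5, 4, 3, 2, 1, 0] (7->7, 6->7, 5->18, 4->16, 3->8, 2->4, 1->20, 0->4), giving [7, 7, 18, 16, 8, 4, 20, 4].

[7, 7, 18, 16, 8, 4, 20, 4]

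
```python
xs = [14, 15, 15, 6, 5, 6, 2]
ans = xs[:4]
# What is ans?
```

xs has length 7. The slice xs[:4] selects indices [0, 1, 2, 3] (0->14, 1->15, 2->15, 3->6), giving [14, 15, 15, 6].

[14, 15, 15, 6]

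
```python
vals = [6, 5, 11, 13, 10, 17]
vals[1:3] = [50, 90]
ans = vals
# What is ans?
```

vals starts as [6, 5, 11, 13, 10, 17] (length 6). The slice vals[1:3] covers indices [1, 2] with values [5, 11]. Replacing that slice with [50, 90] (same length) produces [6, 50, 90, 13, 10, 17].

[6, 50, 90, 13, 10, 17]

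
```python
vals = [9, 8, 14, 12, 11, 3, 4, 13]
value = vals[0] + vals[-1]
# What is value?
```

vals has length 8. vals[0] = 9.
vals has length 8. Negative index -1 maps to positive index 8 + (-1) = 7. vals[7] = 13.
Sum: 9 + 13 = 22.

22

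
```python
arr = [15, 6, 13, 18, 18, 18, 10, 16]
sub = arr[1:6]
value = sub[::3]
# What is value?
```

arr has length 8. The slice arr[1:6] selects indices [1, 2, 3, 4, 5] (1->6, 2->13, 3->18, 4->18, 5->18), giving [6, 13, 18, 18, 18]. So sub = [6, 13, 18, 18, 18]. sub has length 5. The slice sub[::3] selects indices [0, 3] (0->6, 3->18), giving [6, 18].

[6, 18]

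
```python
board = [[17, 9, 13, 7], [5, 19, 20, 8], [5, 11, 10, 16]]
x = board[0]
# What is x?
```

board has 3 rows. Row 0 is [17, 9, 13, 7].

[17, 9, 13, 7]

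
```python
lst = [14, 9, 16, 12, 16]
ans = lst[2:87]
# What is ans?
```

lst has length 5. The slice lst[2:87] selects indices [2, 3, 4] (2->16, 3->12, 4->16), giving [16, 12, 16].

[16, 12, 16]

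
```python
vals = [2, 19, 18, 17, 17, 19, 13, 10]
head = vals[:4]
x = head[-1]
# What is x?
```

vals has length 8. The slice vals[:4] selects indices [0, 1, 2, 3] (0->2, 1->19, 2->18, 3->17), giving [2, 19, 18, 17]. So head = [2, 19, 18, 17]. Then head[-1] = 17.

17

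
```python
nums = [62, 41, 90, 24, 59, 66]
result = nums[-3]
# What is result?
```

nums has length 6. Negative index -3 maps to positive index 6 + (-3) = 3. nums[3] = 24.

24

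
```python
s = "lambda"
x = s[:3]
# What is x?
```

s has length 6. The slice s[:3] selects indices [0, 1, 2] (0->'l', 1->'a', 2->'m'), giving 'lam'.

'lam'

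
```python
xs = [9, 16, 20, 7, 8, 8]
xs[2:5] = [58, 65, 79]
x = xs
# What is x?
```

xs starts as [9, 16, 20, 7, 8, 8] (length 6). The slice xs[2:5] covers indices [2, 3, 4] with values [20, 7, 8]. Replacing that slice with [58, 65, 79] (same length) produces [9, 16, 58, 65, 79, 8].

[9, 16, 58, 65, 79, 8]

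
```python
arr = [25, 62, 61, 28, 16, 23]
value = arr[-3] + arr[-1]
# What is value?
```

arr has length 6. Negative index -3 maps to positive index 6 + (-3) = 3. arr[3] = 28.
arr has length 6. Negative index -1 maps to positive index 6 + (-1) = 5. arr[5] = 23.
Sum: 28 + 23 = 51.

51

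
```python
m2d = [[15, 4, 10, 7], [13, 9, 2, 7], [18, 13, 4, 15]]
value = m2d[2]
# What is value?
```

m2d has 3 rows. Row 2 is [18, 13, 4, 15].

[18, 13, 4, 15]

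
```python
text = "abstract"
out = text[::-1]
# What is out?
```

text has length 8. The slice text[::-1] selects indices [7, 6, 5, 4, 3, 2, 1, 0] (7->'t', 6->'c', 5->'a', 4->'r', 3->'t', 2->'s', 1->'b', 0->'a'), giving 'tcartsba'.

'tcartsba'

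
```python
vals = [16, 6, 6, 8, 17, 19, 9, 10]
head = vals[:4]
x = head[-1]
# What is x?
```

vals has length 8. The slice vals[:4] selects indices [0, 1, 2, 3] (0->16, 1->6, 2->6, 3->8), giving [16, 6, 6, 8]. So head = [16, 6, 6, 8]. Then head[-1] = 8.

8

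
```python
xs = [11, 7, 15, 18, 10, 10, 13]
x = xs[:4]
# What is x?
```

xs has length 7. The slice xs[:4] selects indices [0, 1, 2, 3] (0->11, 1->7, 2->15, 3->18), giving [11, 7, 15, 18].

[11, 7, 15, 18]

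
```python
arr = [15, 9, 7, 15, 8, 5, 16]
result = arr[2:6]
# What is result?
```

arr has length 7. The slice arr[2:6] selects indices [2, 3, 4, 5] (2->7, 3->15, 4->8, 5->5), giving [7, 15, 8, 5].

[7, 15, 8, 5]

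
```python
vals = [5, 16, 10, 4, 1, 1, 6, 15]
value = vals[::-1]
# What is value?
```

vals has length 8. The slice vals[::-1] selects indices [7, 6, 5, 4, 3, 2, 1, 0] (7->15, 6->6, 5->1, 4->1, 3->4, 2->10, 1->16, 0->5), giving [15, 6, 1, 1, 4, 10, 16, 5].

[15, 6, 1, 1, 4, 10, 16, 5]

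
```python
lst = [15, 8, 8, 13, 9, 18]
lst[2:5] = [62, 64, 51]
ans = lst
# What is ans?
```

lst starts as [15, 8, 8, 13, 9, 18] (length 6). The slice lst[2:5] covers indices [2, 3, 4] with values [8, 13, 9]. Replacing that slice with [62, 64, 51] (same length) produces [15, 8, 62, 64, 51, 18].

[15, 8, 62, 64, 51, 18]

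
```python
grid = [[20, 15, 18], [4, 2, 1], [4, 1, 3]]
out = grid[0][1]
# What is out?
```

grid[0] = [20, 15, 18]. Taking column 1 of that row yields 15.

15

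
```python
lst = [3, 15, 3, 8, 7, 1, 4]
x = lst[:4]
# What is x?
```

lst has length 7. The slice lst[:4] selects indices [0, 1, 2, 3] (0->3, 1->15, 2->3, 3->8), giving [3, 15, 3, 8].

[3, 15, 3, 8]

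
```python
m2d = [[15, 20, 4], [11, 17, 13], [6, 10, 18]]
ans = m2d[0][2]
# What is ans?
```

m2d[0] = [15, 20, 4]. Taking column 2 of that row yields 4.

4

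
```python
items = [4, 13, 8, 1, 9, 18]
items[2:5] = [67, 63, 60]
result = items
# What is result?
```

items starts as [4, 13, 8, 1, 9, 18] (length 6). The slice items[2:5] covers indices [2, 3, 4] with values [8, 1, 9]. Replacing that slice with [67, 63, 60] (same length) produces [4, 13, 67, 63, 60, 18].

[4, 13, 67, 63, 60, 18]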